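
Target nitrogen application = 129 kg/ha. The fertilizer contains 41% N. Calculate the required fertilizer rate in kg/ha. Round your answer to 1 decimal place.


Step 1: Fertilizer rate = target N / (N content / 100)
Step 2: Rate = 129 / (41 / 100)
Step 3: Rate = 129 / 0.41
Step 4: Rate = 314.6 kg/ha

314.6


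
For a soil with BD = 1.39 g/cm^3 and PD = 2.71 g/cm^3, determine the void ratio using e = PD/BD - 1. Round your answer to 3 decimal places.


Step 1: e = PD / BD - 1
Step 2: e = 2.71 / 1.39 - 1
Step 3: e = 1.94964 - 1
Step 4: e = 0.95

0.95


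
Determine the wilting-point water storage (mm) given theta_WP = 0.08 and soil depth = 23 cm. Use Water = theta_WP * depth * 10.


Step 1: Water (mm) = theta_WP * depth * 10
Step 2: Water = 0.08 * 23 * 10
Step 3: Water = 18.4 mm

18.4


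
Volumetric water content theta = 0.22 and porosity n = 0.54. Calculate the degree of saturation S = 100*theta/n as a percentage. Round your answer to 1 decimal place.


Step 1: S = 100 * theta_v / n
Step 2: S = 100 * 0.22 / 0.54
Step 3: S = 40.7%

40.7


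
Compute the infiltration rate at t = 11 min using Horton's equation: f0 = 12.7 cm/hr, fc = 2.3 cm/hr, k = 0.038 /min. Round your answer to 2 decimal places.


Step 1: f = fc + (f0 - fc) * exp(-k * t)
Step 2: exp(-0.038 * 11) = 0.658362
Step 3: f = 2.3 + (12.7 - 2.3) * 0.658362
Step 4: f = 2.3 + 10.4 * 0.658362
Step 5: f = 9.15 cm/hr

9.15


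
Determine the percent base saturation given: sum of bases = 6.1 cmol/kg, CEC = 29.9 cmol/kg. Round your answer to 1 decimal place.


Step 1: BS = 100 * (sum of bases) / CEC
Step 2: BS = 100 * 6.1 / 29.9
Step 3: BS = 20.4%

20.4


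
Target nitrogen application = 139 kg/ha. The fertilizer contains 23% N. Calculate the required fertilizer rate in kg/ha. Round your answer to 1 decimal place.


Step 1: Fertilizer rate = target N / (N content / 100)
Step 2: Rate = 139 / (23 / 100)
Step 3: Rate = 139 / 0.23
Step 4: Rate = 604.3 kg/ha

604.3


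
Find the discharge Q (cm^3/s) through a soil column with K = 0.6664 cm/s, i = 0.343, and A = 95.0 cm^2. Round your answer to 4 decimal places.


Step 1: Apply Darcy's law: Q = K * i * A
Step 2: Q = 0.6664 * 0.343 * 95.0
Step 3: Q = 21.7146 cm^3/s

21.7146


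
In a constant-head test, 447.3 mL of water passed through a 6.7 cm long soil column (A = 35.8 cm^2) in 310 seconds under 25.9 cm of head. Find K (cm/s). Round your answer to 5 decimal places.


Step 1: K = Q * L / (A * t * h)
Step 2: Numerator = 447.3 * 6.7 = 2996.91
Step 3: Denominator = 35.8 * 310 * 25.9 = 287438.2
Step 4: K = 2996.91 / 287438.2 = 0.01043 cm/s

0.01043


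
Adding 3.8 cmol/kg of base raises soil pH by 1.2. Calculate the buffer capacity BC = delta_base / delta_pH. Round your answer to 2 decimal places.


Step 1: BC = change in base / change in pH
Step 2: BC = 3.8 / 1.2
Step 3: BC = 3.17 cmol/(kg*pH unit)

3.17


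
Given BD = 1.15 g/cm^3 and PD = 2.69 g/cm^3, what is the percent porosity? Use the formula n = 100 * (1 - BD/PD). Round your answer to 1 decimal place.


Step 1: Formula: n = 100 * (1 - BD / PD)
Step 2: n = 100 * (1 - 1.15 / 2.69)
Step 3: n = 100 * (1 - 0.42751)
Step 4: n = 57.2%

57.2


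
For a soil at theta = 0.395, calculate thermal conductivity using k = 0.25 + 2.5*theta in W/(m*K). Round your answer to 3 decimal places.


Step 1: k = 0.25 + 2.5 * theta
Step 2: k = 0.25 + 2.5 * 0.395
Step 3: k = 0.25 + 0.988
Step 4: k = 1.238 W/(m*K)

1.238


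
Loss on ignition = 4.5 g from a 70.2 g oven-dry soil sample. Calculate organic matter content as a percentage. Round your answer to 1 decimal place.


Step 1: OM% = 100 * LOI / sample mass
Step 2: OM = 100 * 4.5 / 70.2
Step 3: OM = 6.4%

6.4


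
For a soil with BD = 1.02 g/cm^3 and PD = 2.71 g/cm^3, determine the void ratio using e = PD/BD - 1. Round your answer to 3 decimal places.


Step 1: e = PD / BD - 1
Step 2: e = 2.71 / 1.02 - 1
Step 3: e = 2.65686 - 1
Step 4: e = 1.657

1.657


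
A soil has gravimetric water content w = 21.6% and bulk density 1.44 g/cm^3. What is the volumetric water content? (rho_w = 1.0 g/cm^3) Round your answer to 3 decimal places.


Step 1: theta = (w / 100) * BD / rho_w
Step 2: theta = (21.6 / 100) * 1.44 / 1.0
Step 3: theta = 0.216 * 1.44
Step 4: theta = 0.311

0.311


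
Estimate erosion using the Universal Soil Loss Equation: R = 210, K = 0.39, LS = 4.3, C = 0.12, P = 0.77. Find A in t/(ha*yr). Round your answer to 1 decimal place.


Step 1: A = R * K * LS * C * P
Step 2: R * K = 210 * 0.39 = 81.9
Step 3: (R*K) * LS = 81.9 * 4.3 = 352.17
Step 4: * C * P = 352.17 * 0.12 * 0.77 = 32.5
Step 5: A = 32.5 t/(ha*yr)

32.5


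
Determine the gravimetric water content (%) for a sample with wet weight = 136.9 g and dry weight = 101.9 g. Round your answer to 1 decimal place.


Step 1: Water mass = wet - dry = 136.9 - 101.9 = 35.0 g
Step 2: w = 100 * water mass / dry mass
Step 3: w = 100 * 35.0 / 101.9 = 34.3%

34.3


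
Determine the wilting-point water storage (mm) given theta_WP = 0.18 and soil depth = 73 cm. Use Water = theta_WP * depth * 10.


Step 1: Water (mm) = theta_WP * depth * 10
Step 2: Water = 0.18 * 73 * 10
Step 3: Water = 131.4 mm

131.4


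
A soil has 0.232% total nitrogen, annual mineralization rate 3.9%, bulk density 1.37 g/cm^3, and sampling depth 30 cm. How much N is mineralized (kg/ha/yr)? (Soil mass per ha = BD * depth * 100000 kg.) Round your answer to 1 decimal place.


Step 1: Soil mass per ha = BD * depth * 100000 = 1.37 * 30 * 100000 = 4110000 kg
Step 2: Total N pool = soil mass * N%/100 = 4110000 * 0.232/100 = 9535.2 kg/ha
Step 3: N mineralized = N pool * rate%/100 = 9535.2 * 3.9/100 = 371.9 kg/ha/yr

371.9


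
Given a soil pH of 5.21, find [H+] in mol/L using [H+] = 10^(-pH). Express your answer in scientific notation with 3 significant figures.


Step 1: [H+] = 10^(-pH)
Step 2: [H+] = 10^(-5.21)
Step 3: [H+] = 6.17e-06 mol/L

6.17e-06


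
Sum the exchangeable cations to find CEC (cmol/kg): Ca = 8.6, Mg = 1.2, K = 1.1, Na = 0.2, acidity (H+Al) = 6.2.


Step 1: CEC = Ca + Mg + K + Na + (H+Al)
Step 2: CEC = 8.6 + 1.2 + 1.1 + 0.2 + 6.2
Step 3: CEC = 17.3 cmol/kg

17.3


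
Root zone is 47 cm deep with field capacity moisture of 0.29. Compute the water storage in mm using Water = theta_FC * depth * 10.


Step 1: Water (mm) = theta_FC * depth (cm) * 10
Step 2: Water = 0.29 * 47 * 10
Step 3: Water = 136.3 mm

136.3


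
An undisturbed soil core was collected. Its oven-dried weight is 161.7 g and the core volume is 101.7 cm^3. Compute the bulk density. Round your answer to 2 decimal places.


Step 1: Identify the formula: BD = dry mass / volume
Step 2: Substitute values: BD = 161.7 / 101.7
Step 3: BD = 1.59 g/cm^3

1.59


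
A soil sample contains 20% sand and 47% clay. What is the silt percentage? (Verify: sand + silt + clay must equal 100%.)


Step 1: sand + silt + clay = 100%
Step 2: silt = 100 - sand - clay
Step 3: silt = 100 - 20 - 47
Step 4: silt = 33%

33


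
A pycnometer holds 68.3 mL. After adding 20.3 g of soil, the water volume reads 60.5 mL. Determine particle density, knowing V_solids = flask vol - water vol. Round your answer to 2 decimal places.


Step 1: Volume of solids = flask volume - water volume with soil
Step 2: V_solids = 68.3 - 60.5 = 7.8 mL
Step 3: Particle density = mass / V_solids = 20.3 / 7.8 = 2.6 g/cm^3

2.6


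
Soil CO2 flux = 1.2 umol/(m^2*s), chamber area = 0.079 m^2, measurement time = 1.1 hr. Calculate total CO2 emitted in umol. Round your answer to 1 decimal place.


Step 1: Convert time to seconds: 1.1 hr * 3600 = 3960.0 s
Step 2: Total = flux * area * time_s
Step 3: Total = 1.2 * 0.079 * 3960.0
Step 4: Total = 375.4 umol

375.4


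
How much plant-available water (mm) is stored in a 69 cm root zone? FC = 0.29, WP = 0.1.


Step 1: Available water = (FC - WP) * depth * 10
Step 2: AW = (0.29 - 0.1) * 69 * 10
Step 3: AW = 0.19 * 69 * 10
Step 4: AW = 131.1 mm

131.1


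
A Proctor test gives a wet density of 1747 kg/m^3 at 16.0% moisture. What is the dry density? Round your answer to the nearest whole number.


Step 1: Dry density = wet density / (1 + w/100)
Step 2: Dry density = 1747 / (1 + 16.0/100)
Step 3: Dry density = 1747 / 1.16
Step 4: Dry density = 1506 kg/m^3

1506


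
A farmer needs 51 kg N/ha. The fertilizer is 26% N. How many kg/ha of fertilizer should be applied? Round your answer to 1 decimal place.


Step 1: Fertilizer rate = target N / (N content / 100)
Step 2: Rate = 51 / (26 / 100)
Step 3: Rate = 51 / 0.26
Step 4: Rate = 196.2 kg/ha

196.2


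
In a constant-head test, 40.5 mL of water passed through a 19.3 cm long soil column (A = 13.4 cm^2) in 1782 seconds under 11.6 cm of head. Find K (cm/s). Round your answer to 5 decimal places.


Step 1: K = Q * L / (A * t * h)
Step 2: Numerator = 40.5 * 19.3 = 781.65
Step 3: Denominator = 13.4 * 1782 * 11.6 = 276994.08
Step 4: K = 781.65 / 276994.08 = 0.00282 cm/s

0.00282


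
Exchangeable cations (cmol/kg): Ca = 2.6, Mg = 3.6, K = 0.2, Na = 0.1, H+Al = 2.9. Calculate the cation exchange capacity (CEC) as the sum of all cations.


Step 1: CEC = Ca + Mg + K + Na + (H+Al)
Step 2: CEC = 2.6 + 3.6 + 0.2 + 0.1 + 2.9
Step 3: CEC = 9.4 cmol/kg

9.4


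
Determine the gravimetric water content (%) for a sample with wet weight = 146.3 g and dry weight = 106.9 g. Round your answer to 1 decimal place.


Step 1: Water mass = wet - dry = 146.3 - 106.9 = 39.4 g
Step 2: w = 100 * water mass / dry mass
Step 3: w = 100 * 39.4 / 106.9 = 36.9%

36.9


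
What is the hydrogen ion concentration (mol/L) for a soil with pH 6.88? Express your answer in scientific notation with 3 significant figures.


Step 1: [H+] = 10^(-pH)
Step 2: [H+] = 10^(-6.88)
Step 3: [H+] = 1.32e-07 mol/L

1.32e-07


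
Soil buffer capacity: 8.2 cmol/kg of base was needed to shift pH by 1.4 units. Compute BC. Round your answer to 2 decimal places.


Step 1: BC = change in base / change in pH
Step 2: BC = 8.2 / 1.4
Step 3: BC = 5.86 cmol/(kg*pH unit)

5.86


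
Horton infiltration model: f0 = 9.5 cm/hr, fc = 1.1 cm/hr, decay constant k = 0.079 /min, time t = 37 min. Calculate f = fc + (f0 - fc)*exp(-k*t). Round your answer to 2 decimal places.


Step 1: f = fc + (f0 - fc) * exp(-k * t)
Step 2: exp(-0.079 * 37) = 0.053772
Step 3: f = 1.1 + (9.5 - 1.1) * 0.053772
Step 4: f = 1.1 + 8.4 * 0.053772
Step 5: f = 1.55 cm/hr

1.55


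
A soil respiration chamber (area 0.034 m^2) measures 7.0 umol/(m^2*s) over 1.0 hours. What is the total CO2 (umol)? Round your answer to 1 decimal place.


Step 1: Convert time to seconds: 1.0 hr * 3600 = 3600.0 s
Step 2: Total = flux * area * time_s
Step 3: Total = 7.0 * 0.034 * 3600.0
Step 4: Total = 856.8 umol

856.8


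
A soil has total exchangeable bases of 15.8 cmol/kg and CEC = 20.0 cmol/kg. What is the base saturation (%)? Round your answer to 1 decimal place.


Step 1: BS = 100 * (sum of bases) / CEC
Step 2: BS = 100 * 15.8 / 20.0
Step 3: BS = 79.0%

79.0


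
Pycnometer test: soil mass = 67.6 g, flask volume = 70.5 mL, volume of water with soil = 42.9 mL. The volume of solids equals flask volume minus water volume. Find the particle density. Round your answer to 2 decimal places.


Step 1: Volume of solids = flask volume - water volume with soil
Step 2: V_solids = 70.5 - 42.9 = 27.6 mL
Step 3: Particle density = mass / V_solids = 67.6 / 27.6 = 2.45 g/cm^3

2.45


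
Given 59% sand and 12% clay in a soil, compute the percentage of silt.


Step 1: sand + silt + clay = 100%
Step 2: silt = 100 - sand - clay
Step 3: silt = 100 - 59 - 12
Step 4: silt = 29%

29


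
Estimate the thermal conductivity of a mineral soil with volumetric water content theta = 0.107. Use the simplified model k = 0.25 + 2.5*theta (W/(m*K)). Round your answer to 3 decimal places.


Step 1: k = 0.25 + 2.5 * theta
Step 2: k = 0.25 + 2.5 * 0.107
Step 3: k = 0.25 + 0.268
Step 4: k = 0.518 W/(m*K)

0.518


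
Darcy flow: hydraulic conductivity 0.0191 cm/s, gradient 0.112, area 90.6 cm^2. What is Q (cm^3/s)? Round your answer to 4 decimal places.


Step 1: Apply Darcy's law: Q = K * i * A
Step 2: Q = 0.0191 * 0.112 * 90.6
Step 3: Q = 0.1938 cm^3/s

0.1938


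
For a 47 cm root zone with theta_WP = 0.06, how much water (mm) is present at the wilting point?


Step 1: Water (mm) = theta_WP * depth * 10
Step 2: Water = 0.06 * 47 * 10
Step 3: Water = 28.2 mm

28.2


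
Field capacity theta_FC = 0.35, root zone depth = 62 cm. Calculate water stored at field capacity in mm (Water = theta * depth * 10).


Step 1: Water (mm) = theta_FC * depth (cm) * 10
Step 2: Water = 0.35 * 62 * 10
Step 3: Water = 217.0 mm

217.0


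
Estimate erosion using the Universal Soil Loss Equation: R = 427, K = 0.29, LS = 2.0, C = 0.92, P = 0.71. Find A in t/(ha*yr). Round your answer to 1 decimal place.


Step 1: A = R * K * LS * C * P
Step 2: R * K = 427 * 0.29 = 123.83
Step 3: (R*K) * LS = 123.83 * 2.0 = 247.66
Step 4: * C * P = 247.66 * 0.92 * 0.71 = 161.8
Step 5: A = 161.8 t/(ha*yr)

161.8


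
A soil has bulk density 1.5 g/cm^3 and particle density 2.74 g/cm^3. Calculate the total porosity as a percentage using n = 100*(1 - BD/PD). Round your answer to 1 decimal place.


Step 1: Formula: n = 100 * (1 - BD / PD)
Step 2: n = 100 * (1 - 1.5 / 2.74)
Step 3: n = 100 * (1 - 0.54745)
Step 4: n = 45.3%

45.3


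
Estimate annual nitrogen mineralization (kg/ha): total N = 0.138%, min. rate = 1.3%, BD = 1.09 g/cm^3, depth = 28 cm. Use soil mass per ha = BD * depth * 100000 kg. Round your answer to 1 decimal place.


Step 1: Soil mass per ha = BD * depth * 100000 = 1.09 * 28 * 100000 = 3052000 kg
Step 2: Total N pool = soil mass * N%/100 = 3052000 * 0.138/100 = 4211.76 kg/ha
Step 3: N mineralized = N pool * rate%/100 = 4211.76 * 1.3/100 = 54.8 kg/ha/yr

54.8


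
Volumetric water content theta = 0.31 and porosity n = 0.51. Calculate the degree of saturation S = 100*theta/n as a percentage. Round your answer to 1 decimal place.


Step 1: S = 100 * theta_v / n
Step 2: S = 100 * 0.31 / 0.51
Step 3: S = 60.8%

60.8


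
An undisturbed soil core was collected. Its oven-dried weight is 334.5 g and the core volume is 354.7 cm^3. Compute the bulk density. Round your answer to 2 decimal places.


Step 1: Identify the formula: BD = dry mass / volume
Step 2: Substitute values: BD = 334.5 / 354.7
Step 3: BD = 0.94 g/cm^3

0.94


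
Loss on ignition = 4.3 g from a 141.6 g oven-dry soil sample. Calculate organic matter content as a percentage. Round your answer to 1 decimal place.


Step 1: OM% = 100 * LOI / sample mass
Step 2: OM = 100 * 4.3 / 141.6
Step 3: OM = 3.0%

3.0


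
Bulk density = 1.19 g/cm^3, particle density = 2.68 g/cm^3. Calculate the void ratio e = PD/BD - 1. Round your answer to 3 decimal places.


Step 1: e = PD / BD - 1
Step 2: e = 2.68 / 1.19 - 1
Step 3: e = 2.2521 - 1
Step 4: e = 1.252

1.252


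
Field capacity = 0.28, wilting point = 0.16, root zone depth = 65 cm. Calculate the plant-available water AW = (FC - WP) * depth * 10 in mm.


Step 1: Available water = (FC - WP) * depth * 10
Step 2: AW = (0.28 - 0.16) * 65 * 10
Step 3: AW = 0.12 * 65 * 10
Step 4: AW = 78.0 mm

78.0


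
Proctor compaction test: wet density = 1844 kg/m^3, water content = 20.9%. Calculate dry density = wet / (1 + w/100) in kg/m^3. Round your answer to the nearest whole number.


Step 1: Dry density = wet density / (1 + w/100)
Step 2: Dry density = 1844 / (1 + 20.9/100)
Step 3: Dry density = 1844 / 1.209
Step 4: Dry density = 1525 kg/m^3

1525


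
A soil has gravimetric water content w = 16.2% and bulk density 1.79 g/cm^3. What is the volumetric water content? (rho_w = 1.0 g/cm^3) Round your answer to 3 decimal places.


Step 1: theta = (w / 100) * BD / rho_w
Step 2: theta = (16.2 / 100) * 1.79 / 1.0
Step 3: theta = 0.162 * 1.79
Step 4: theta = 0.29

0.29


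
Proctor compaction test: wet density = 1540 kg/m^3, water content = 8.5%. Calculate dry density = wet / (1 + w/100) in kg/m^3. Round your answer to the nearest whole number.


Step 1: Dry density = wet density / (1 + w/100)
Step 2: Dry density = 1540 / (1 + 8.5/100)
Step 3: Dry density = 1540 / 1.085
Step 4: Dry density = 1419 kg/m^3

1419


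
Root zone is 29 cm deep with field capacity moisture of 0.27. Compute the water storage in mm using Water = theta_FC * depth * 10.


Step 1: Water (mm) = theta_FC * depth (cm) * 10
Step 2: Water = 0.27 * 29 * 10
Step 3: Water = 78.3 mm

78.3


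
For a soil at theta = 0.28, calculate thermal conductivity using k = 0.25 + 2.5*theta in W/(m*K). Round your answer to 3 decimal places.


Step 1: k = 0.25 + 2.5 * theta
Step 2: k = 0.25 + 2.5 * 0.28
Step 3: k = 0.25 + 0.7
Step 4: k = 0.95 W/(m*K)

0.95


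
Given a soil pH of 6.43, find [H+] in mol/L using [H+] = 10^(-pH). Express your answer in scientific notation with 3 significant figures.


Step 1: [H+] = 10^(-pH)
Step 2: [H+] = 10^(-6.43)
Step 3: [H+] = 3.72e-07 mol/L

3.72e-07


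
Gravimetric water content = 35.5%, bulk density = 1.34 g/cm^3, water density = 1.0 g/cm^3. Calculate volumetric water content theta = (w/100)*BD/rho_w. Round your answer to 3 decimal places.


Step 1: theta = (w / 100) * BD / rho_w
Step 2: theta = (35.5 / 100) * 1.34 / 1.0
Step 3: theta = 0.355 * 1.34
Step 4: theta = 0.476

0.476


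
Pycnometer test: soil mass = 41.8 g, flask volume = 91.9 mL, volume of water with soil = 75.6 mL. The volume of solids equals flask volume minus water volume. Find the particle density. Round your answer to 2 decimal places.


Step 1: Volume of solids = flask volume - water volume with soil
Step 2: V_solids = 91.9 - 75.6 = 16.3 mL
Step 3: Particle density = mass / V_solids = 41.8 / 16.3 = 2.56 g/cm^3

2.56


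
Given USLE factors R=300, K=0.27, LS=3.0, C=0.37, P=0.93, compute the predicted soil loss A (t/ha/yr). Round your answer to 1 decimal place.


Step 1: A = R * K * LS * C * P
Step 2: R * K = 300 * 0.27 = 81.0
Step 3: (R*K) * LS = 81.0 * 3.0 = 243.0
Step 4: * C * P = 243.0 * 0.37 * 0.93 = 83.6
Step 5: A = 83.6 t/(ha*yr)

83.6


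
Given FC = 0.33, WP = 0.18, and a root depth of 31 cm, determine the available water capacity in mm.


Step 1: Available water = (FC - WP) * depth * 10
Step 2: AW = (0.33 - 0.18) * 31 * 10
Step 3: AW = 0.15 * 31 * 10
Step 4: AW = 46.5 mm

46.5


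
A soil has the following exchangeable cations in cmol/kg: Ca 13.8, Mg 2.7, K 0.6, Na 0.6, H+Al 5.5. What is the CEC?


Step 1: CEC = Ca + Mg + K + Na + (H+Al)
Step 2: CEC = 13.8 + 2.7 + 0.6 + 0.6 + 5.5
Step 3: CEC = 23.2 cmol/kg

23.2


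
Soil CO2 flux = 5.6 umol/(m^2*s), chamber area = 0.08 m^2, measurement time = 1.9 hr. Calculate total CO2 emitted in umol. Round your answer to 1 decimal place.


Step 1: Convert time to seconds: 1.9 hr * 3600 = 6840.0 s
Step 2: Total = flux * area * time_s
Step 3: Total = 5.6 * 0.08 * 6840.0
Step 4: Total = 3064.3 umol

3064.3


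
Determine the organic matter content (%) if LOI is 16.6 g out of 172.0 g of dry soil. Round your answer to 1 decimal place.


Step 1: OM% = 100 * LOI / sample mass
Step 2: OM = 100 * 16.6 / 172.0
Step 3: OM = 9.7%

9.7


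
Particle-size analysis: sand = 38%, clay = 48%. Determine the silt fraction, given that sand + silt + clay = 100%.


Step 1: sand + silt + clay = 100%
Step 2: silt = 100 - sand - clay
Step 3: silt = 100 - 38 - 48
Step 4: silt = 14%

14


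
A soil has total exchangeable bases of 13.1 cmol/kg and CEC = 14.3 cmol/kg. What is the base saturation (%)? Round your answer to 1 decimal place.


Step 1: BS = 100 * (sum of bases) / CEC
Step 2: BS = 100 * 13.1 / 14.3
Step 3: BS = 91.6%

91.6


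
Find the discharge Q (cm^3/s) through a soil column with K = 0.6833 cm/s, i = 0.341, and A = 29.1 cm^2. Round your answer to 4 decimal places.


Step 1: Apply Darcy's law: Q = K * i * A
Step 2: Q = 0.6833 * 0.341 * 29.1
Step 3: Q = 6.7805 cm^3/s

6.7805


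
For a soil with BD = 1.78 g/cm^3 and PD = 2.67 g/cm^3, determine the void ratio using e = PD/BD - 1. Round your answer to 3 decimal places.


Step 1: e = PD / BD - 1
Step 2: e = 2.67 / 1.78 - 1
Step 3: e = 1.5 - 1
Step 4: e = 0.5

0.5


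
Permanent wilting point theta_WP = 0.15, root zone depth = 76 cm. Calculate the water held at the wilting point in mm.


Step 1: Water (mm) = theta_WP * depth * 10
Step 2: Water = 0.15 * 76 * 10
Step 3: Water = 114.0 mm

114.0


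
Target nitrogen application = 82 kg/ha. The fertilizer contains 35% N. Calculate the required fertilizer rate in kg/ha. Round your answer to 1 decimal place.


Step 1: Fertilizer rate = target N / (N content / 100)
Step 2: Rate = 82 / (35 / 100)
Step 3: Rate = 82 / 0.35
Step 4: Rate = 234.3 kg/ha

234.3


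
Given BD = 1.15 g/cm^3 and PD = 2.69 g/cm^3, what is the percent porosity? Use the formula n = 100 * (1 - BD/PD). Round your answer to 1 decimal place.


Step 1: Formula: n = 100 * (1 - BD / PD)
Step 2: n = 100 * (1 - 1.15 / 2.69)
Step 3: n = 100 * (1 - 0.42751)
Step 4: n = 57.2%

57.2


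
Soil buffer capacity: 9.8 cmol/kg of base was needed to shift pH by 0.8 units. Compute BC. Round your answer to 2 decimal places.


Step 1: BC = change in base / change in pH
Step 2: BC = 9.8 / 0.8
Step 3: BC = 12.25 cmol/(kg*pH unit)

12.25


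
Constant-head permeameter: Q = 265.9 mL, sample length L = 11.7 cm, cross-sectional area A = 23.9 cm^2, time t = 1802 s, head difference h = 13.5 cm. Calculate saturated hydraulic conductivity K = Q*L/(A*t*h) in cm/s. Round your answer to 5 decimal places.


Step 1: K = Q * L / (A * t * h)
Step 2: Numerator = 265.9 * 11.7 = 3111.03
Step 3: Denominator = 23.9 * 1802 * 13.5 = 581415.3
Step 4: K = 3111.03 / 581415.3 = 0.00535 cm/s

0.00535


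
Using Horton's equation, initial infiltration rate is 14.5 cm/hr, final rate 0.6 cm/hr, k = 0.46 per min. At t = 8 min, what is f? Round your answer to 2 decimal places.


Step 1: f = fc + (f0 - fc) * exp(-k * t)
Step 2: exp(-0.46 * 8) = 0.025223
Step 3: f = 0.6 + (14.5 - 0.6) * 0.025223
Step 4: f = 0.6 + 13.9 * 0.025223
Step 5: f = 0.95 cm/hr

0.95


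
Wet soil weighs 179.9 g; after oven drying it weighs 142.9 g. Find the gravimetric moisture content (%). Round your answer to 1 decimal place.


Step 1: Water mass = wet - dry = 179.9 - 142.9 = 37.0 g
Step 2: w = 100 * water mass / dry mass
Step 3: w = 100 * 37.0 / 142.9 = 25.9%

25.9


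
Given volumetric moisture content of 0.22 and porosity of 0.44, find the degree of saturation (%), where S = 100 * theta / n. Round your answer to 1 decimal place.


Step 1: S = 100 * theta_v / n
Step 2: S = 100 * 0.22 / 0.44
Step 3: S = 50.0%

50.0


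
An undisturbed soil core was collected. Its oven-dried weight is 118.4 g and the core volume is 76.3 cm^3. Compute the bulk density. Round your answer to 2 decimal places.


Step 1: Identify the formula: BD = dry mass / volume
Step 2: Substitute values: BD = 118.4 / 76.3
Step 3: BD = 1.55 g/cm^3

1.55


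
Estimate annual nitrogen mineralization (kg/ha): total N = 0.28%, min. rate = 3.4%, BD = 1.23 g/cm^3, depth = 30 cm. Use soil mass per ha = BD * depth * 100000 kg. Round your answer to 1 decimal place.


Step 1: Soil mass per ha = BD * depth * 100000 = 1.23 * 30 * 100000 = 3690000 kg
Step 2: Total N pool = soil mass * N%/100 = 3690000 * 0.28/100 = 10332.0 kg/ha
Step 3: N mineralized = N pool * rate%/100 = 10332.0 * 3.4/100 = 351.3 kg/ha/yr

351.3


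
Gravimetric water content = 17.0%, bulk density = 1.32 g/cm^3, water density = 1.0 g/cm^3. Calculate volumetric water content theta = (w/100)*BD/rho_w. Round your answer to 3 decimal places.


Step 1: theta = (w / 100) * BD / rho_w
Step 2: theta = (17.0 / 100) * 1.32 / 1.0
Step 3: theta = 0.17 * 1.32
Step 4: theta = 0.224

0.224


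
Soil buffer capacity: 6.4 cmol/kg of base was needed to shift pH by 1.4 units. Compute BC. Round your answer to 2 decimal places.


Step 1: BC = change in base / change in pH
Step 2: BC = 6.4 / 1.4
Step 3: BC = 4.57 cmol/(kg*pH unit)

4.57


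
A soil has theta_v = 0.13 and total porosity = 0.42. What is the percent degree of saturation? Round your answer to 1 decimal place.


Step 1: S = 100 * theta_v / n
Step 2: S = 100 * 0.13 / 0.42
Step 3: S = 31.0%

31.0


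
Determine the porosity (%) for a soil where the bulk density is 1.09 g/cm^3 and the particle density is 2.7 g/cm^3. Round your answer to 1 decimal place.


Step 1: Formula: n = 100 * (1 - BD / PD)
Step 2: n = 100 * (1 - 1.09 / 2.7)
Step 3: n = 100 * (1 - 0.4037)
Step 4: n = 59.6%

59.6


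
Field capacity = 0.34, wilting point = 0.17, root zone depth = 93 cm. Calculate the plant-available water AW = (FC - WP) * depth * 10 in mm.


Step 1: Available water = (FC - WP) * depth * 10
Step 2: AW = (0.34 - 0.17) * 93 * 10
Step 3: AW = 0.17 * 93 * 10
Step 4: AW = 158.1 mm

158.1


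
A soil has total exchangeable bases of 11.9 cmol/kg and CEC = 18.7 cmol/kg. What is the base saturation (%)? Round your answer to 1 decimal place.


Step 1: BS = 100 * (sum of bases) / CEC
Step 2: BS = 100 * 11.9 / 18.7
Step 3: BS = 63.6%

63.6


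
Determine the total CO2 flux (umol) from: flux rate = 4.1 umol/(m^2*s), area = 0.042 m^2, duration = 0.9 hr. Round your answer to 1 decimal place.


Step 1: Convert time to seconds: 0.9 hr * 3600 = 3240.0 s
Step 2: Total = flux * area * time_s
Step 3: Total = 4.1 * 0.042 * 3240.0
Step 4: Total = 557.9 umol

557.9


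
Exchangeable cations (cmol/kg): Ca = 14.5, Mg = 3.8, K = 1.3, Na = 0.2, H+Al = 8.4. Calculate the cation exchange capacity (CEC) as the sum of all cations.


Step 1: CEC = Ca + Mg + K + Na + (H+Al)
Step 2: CEC = 14.5 + 3.8 + 1.3 + 0.2 + 8.4
Step 3: CEC = 28.2 cmol/kg

28.2


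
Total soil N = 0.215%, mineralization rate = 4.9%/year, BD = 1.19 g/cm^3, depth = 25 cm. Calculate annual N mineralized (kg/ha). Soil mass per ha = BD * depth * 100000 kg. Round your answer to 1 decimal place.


Step 1: Soil mass per ha = BD * depth * 100000 = 1.19 * 25 * 100000 = 2975000 kg
Step 2: Total N pool = soil mass * N%/100 = 2975000 * 0.215/100 = 6396.25 kg/ha
Step 3: N mineralized = N pool * rate%/100 = 6396.25 * 4.9/100 = 313.4 kg/ha/yr

313.4


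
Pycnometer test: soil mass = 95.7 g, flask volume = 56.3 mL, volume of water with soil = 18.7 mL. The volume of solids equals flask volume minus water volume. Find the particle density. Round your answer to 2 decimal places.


Step 1: Volume of solids = flask volume - water volume with soil
Step 2: V_solids = 56.3 - 18.7 = 37.6 mL
Step 3: Particle density = mass / V_solids = 95.7 / 37.6 = 2.55 g/cm^3

2.55


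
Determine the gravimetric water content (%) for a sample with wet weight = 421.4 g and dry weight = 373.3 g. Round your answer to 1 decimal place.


Step 1: Water mass = wet - dry = 421.4 - 373.3 = 48.1 g
Step 2: w = 100 * water mass / dry mass
Step 3: w = 100 * 48.1 / 373.3 = 12.9%

12.9


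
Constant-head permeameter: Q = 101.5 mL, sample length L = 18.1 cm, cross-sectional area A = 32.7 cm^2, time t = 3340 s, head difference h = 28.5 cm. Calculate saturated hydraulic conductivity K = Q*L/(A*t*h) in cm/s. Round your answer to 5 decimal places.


Step 1: K = Q * L / (A * t * h)
Step 2: Numerator = 101.5 * 18.1 = 1837.15
Step 3: Denominator = 32.7 * 3340 * 28.5 = 3112713.0
Step 4: K = 1837.15 / 3112713.0 = 0.00059 cm/s

0.00059


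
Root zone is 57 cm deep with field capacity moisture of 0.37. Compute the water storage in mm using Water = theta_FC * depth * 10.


Step 1: Water (mm) = theta_FC * depth (cm) * 10
Step 2: Water = 0.37 * 57 * 10
Step 3: Water = 210.9 mm

210.9


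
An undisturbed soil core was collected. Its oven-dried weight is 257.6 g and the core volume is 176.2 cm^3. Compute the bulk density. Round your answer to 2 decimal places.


Step 1: Identify the formula: BD = dry mass / volume
Step 2: Substitute values: BD = 257.6 / 176.2
Step 3: BD = 1.46 g/cm^3

1.46


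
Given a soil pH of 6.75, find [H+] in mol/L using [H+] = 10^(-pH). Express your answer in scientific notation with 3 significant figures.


Step 1: [H+] = 10^(-pH)
Step 2: [H+] = 10^(-6.75)
Step 3: [H+] = 1.78e-07 mol/L

1.78e-07


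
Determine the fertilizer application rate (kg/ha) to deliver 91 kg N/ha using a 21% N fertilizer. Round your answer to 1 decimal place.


Step 1: Fertilizer rate = target N / (N content / 100)
Step 2: Rate = 91 / (21 / 100)
Step 3: Rate = 91 / 0.21
Step 4: Rate = 433.3 kg/ha

433.3


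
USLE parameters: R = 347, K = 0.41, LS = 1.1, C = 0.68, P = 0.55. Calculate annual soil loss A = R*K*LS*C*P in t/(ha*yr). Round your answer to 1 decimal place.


Step 1: A = R * K * LS * C * P
Step 2: R * K = 347 * 0.41 = 142.27
Step 3: (R*K) * LS = 142.27 * 1.1 = 156.497
Step 4: * C * P = 156.497 * 0.68 * 0.55 = 58.5
Step 5: A = 58.5 t/(ha*yr)

58.5


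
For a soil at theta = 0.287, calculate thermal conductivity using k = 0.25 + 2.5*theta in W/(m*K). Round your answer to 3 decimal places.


Step 1: k = 0.25 + 2.5 * theta
Step 2: k = 0.25 + 2.5 * 0.287
Step 3: k = 0.25 + 0.718
Step 4: k = 0.968 W/(m*K)

0.968


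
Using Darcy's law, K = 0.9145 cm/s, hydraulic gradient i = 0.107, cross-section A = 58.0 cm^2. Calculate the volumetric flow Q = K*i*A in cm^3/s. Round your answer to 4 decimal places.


Step 1: Apply Darcy's law: Q = K * i * A
Step 2: Q = 0.9145 * 0.107 * 58.0
Step 3: Q = 5.6754 cm^3/s

5.6754


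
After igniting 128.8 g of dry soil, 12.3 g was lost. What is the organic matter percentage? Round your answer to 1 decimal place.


Step 1: OM% = 100 * LOI / sample mass
Step 2: OM = 100 * 12.3 / 128.8
Step 3: OM = 9.5%

9.5


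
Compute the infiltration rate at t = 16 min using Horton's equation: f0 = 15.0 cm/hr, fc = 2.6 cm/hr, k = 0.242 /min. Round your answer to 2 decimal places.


Step 1: f = fc + (f0 - fc) * exp(-k * t)
Step 2: exp(-0.242 * 16) = 0.020817
Step 3: f = 2.6 + (15.0 - 2.6) * 0.020817
Step 4: f = 2.6 + 12.4 * 0.020817
Step 5: f = 2.86 cm/hr

2.86


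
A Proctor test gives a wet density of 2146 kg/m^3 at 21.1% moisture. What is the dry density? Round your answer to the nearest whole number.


Step 1: Dry density = wet density / (1 + w/100)
Step 2: Dry density = 2146 / (1 + 21.1/100)
Step 3: Dry density = 2146 / 1.211
Step 4: Dry density = 1772 kg/m^3

1772


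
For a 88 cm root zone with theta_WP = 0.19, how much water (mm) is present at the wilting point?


Step 1: Water (mm) = theta_WP * depth * 10
Step 2: Water = 0.19 * 88 * 10
Step 3: Water = 167.2 mm

167.2


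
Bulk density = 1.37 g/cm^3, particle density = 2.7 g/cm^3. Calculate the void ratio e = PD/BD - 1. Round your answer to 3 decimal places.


Step 1: e = PD / BD - 1
Step 2: e = 2.7 / 1.37 - 1
Step 3: e = 1.9708 - 1
Step 4: e = 0.971

0.971


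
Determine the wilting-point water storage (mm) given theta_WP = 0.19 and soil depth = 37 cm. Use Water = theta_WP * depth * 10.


Step 1: Water (mm) = theta_WP * depth * 10
Step 2: Water = 0.19 * 37 * 10
Step 3: Water = 70.3 mm

70.3


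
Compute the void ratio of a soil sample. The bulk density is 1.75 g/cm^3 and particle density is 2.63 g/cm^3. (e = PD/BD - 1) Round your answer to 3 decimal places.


Step 1: e = PD / BD - 1
Step 2: e = 2.63 / 1.75 - 1
Step 3: e = 1.50286 - 1
Step 4: e = 0.503

0.503


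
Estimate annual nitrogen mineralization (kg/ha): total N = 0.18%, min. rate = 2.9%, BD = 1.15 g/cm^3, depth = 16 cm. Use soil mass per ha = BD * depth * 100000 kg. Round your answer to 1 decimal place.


Step 1: Soil mass per ha = BD * depth * 100000 = 1.15 * 16 * 100000 = 1840000 kg
Step 2: Total N pool = soil mass * N%/100 = 1840000 * 0.18/100 = 3312.0 kg/ha
Step 3: N mineralized = N pool * rate%/100 = 3312.0 * 2.9/100 = 96.0 kg/ha/yr

96.0


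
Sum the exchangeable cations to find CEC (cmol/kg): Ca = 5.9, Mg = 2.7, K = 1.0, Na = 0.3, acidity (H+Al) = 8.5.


Step 1: CEC = Ca + Mg + K + Na + (H+Al)
Step 2: CEC = 5.9 + 2.7 + 1.0 + 0.3 + 8.5
Step 3: CEC = 18.4 cmol/kg

18.4


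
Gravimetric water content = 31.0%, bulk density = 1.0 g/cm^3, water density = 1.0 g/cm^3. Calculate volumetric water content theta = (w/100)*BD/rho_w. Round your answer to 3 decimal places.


Step 1: theta = (w / 100) * BD / rho_w
Step 2: theta = (31.0 / 100) * 1.0 / 1.0
Step 3: theta = 0.31 * 1.0
Step 4: theta = 0.31

0.31


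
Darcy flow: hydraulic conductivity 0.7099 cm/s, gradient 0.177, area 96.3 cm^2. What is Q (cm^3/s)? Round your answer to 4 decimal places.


Step 1: Apply Darcy's law: Q = K * i * A
Step 2: Q = 0.7099 * 0.177 * 96.3
Step 3: Q = 12.1003 cm^3/s

12.1003


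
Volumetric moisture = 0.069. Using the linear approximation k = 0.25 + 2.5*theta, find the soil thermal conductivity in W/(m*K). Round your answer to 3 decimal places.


Step 1: k = 0.25 + 2.5 * theta
Step 2: k = 0.25 + 2.5 * 0.069
Step 3: k = 0.25 + 0.173
Step 4: k = 0.423 W/(m*K)

0.423


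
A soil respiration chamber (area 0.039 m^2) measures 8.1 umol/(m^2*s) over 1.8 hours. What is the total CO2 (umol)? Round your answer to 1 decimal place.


Step 1: Convert time to seconds: 1.8 hr * 3600 = 6480.0 s
Step 2: Total = flux * area * time_s
Step 3: Total = 8.1 * 0.039 * 6480.0
Step 4: Total = 2047.0 umol

2047.0


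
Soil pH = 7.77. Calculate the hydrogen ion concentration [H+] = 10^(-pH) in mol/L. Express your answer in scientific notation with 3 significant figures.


Step 1: [H+] = 10^(-pH)
Step 2: [H+] = 10^(-7.77)
Step 3: [H+] = 1.70e-08 mol/L

1.70e-08


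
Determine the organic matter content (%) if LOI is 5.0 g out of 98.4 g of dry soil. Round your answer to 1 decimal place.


Step 1: OM% = 100 * LOI / sample mass
Step 2: OM = 100 * 5.0 / 98.4
Step 3: OM = 5.1%

5.1


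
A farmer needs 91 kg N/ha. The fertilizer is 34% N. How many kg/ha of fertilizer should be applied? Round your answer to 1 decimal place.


Step 1: Fertilizer rate = target N / (N content / 100)
Step 2: Rate = 91 / (34 / 100)
Step 3: Rate = 91 / 0.34
Step 4: Rate = 267.6 kg/ha

267.6


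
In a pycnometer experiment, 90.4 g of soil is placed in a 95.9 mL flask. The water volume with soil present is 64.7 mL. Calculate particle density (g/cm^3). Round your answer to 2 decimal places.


Step 1: Volume of solids = flask volume - water volume with soil
Step 2: V_solids = 95.9 - 64.7 = 31.2 mL
Step 3: Particle density = mass / V_solids = 90.4 / 31.2 = 2.9 g/cm^3

2.9


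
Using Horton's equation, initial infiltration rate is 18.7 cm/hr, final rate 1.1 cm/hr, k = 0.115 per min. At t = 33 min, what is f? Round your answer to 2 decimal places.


Step 1: f = fc + (f0 - fc) * exp(-k * t)
Step 2: exp(-0.115 * 33) = 0.022483
Step 3: f = 1.1 + (18.7 - 1.1) * 0.022483
Step 4: f = 1.1 + 17.6 * 0.022483
Step 5: f = 1.5 cm/hr

1.5


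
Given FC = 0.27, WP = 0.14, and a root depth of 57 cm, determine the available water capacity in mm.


Step 1: Available water = (FC - WP) * depth * 10
Step 2: AW = (0.27 - 0.14) * 57 * 10
Step 3: AW = 0.13 * 57 * 10
Step 4: AW = 74.1 mm

74.1


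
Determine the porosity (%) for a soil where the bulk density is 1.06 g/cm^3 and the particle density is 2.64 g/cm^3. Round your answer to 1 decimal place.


Step 1: Formula: n = 100 * (1 - BD / PD)
Step 2: n = 100 * (1 - 1.06 / 2.64)
Step 3: n = 100 * (1 - 0.40152)
Step 4: n = 59.8%

59.8


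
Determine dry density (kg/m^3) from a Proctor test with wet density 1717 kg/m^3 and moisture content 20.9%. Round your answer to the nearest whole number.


Step 1: Dry density = wet density / (1 + w/100)
Step 2: Dry density = 1717 / (1 + 20.9/100)
Step 3: Dry density = 1717 / 1.209
Step 4: Dry density = 1420 kg/m^3

1420


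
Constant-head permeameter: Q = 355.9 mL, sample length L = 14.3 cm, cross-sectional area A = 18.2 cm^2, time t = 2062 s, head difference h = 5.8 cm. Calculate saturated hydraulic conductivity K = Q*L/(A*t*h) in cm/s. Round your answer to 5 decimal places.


Step 1: K = Q * L / (A * t * h)
Step 2: Numerator = 355.9 * 14.3 = 5089.37
Step 3: Denominator = 18.2 * 2062 * 5.8 = 217664.72
Step 4: K = 5089.37 / 217664.72 = 0.02338 cm/s

0.02338


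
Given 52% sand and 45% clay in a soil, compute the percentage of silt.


Step 1: sand + silt + clay = 100%
Step 2: silt = 100 - sand - clay
Step 3: silt = 100 - 52 - 45
Step 4: silt = 3%

3


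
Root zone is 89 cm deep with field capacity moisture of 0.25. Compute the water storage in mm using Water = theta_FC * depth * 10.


Step 1: Water (mm) = theta_FC * depth (cm) * 10
Step 2: Water = 0.25 * 89 * 10
Step 3: Water = 222.5 mm

222.5


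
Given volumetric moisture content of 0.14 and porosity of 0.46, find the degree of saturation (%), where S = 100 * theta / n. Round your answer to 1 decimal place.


Step 1: S = 100 * theta_v / n
Step 2: S = 100 * 0.14 / 0.46
Step 3: S = 30.4%

30.4


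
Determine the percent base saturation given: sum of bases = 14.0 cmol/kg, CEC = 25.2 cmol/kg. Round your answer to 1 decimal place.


Step 1: BS = 100 * (sum of bases) / CEC
Step 2: BS = 100 * 14.0 / 25.2
Step 3: BS = 55.6%

55.6


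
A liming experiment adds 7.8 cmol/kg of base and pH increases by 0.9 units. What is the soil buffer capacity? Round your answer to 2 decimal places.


Step 1: BC = change in base / change in pH
Step 2: BC = 7.8 / 0.9
Step 3: BC = 8.67 cmol/(kg*pH unit)

8.67


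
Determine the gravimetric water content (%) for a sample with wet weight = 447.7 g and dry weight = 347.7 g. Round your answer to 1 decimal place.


Step 1: Water mass = wet - dry = 447.7 - 347.7 = 100.0 g
Step 2: w = 100 * water mass / dry mass
Step 3: w = 100 * 100.0 / 347.7 = 28.8%

28.8


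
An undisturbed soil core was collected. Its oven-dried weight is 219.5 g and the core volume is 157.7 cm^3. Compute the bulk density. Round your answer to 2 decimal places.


Step 1: Identify the formula: BD = dry mass / volume
Step 2: Substitute values: BD = 219.5 / 157.7
Step 3: BD = 1.39 g/cm^3

1.39


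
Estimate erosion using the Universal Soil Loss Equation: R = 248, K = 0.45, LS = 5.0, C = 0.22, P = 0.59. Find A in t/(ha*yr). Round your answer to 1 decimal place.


Step 1: A = R * K * LS * C * P
Step 2: R * K = 248 * 0.45 = 111.6
Step 3: (R*K) * LS = 111.6 * 5.0 = 558.0
Step 4: * C * P = 558.0 * 0.22 * 0.59 = 72.4
Step 5: A = 72.4 t/(ha*yr)

72.4


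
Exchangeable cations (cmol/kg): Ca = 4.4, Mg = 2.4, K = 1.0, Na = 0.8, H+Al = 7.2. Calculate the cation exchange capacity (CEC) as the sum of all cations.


Step 1: CEC = Ca + Mg + K + Na + (H+Al)
Step 2: CEC = 4.4 + 2.4 + 1.0 + 0.8 + 7.2
Step 3: CEC = 15.8 cmol/kg

15.8


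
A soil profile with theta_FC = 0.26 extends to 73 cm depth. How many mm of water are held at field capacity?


Step 1: Water (mm) = theta_FC * depth (cm) * 10
Step 2: Water = 0.26 * 73 * 10
Step 3: Water = 189.8 mm

189.8


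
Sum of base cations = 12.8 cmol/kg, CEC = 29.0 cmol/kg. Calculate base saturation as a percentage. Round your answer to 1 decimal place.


Step 1: BS = 100 * (sum of bases) / CEC
Step 2: BS = 100 * 12.8 / 29.0
Step 3: BS = 44.1%

44.1


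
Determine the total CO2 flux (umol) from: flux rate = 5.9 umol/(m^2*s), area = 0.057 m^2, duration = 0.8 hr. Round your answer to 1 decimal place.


Step 1: Convert time to seconds: 0.8 hr * 3600 = 2880.0 s
Step 2: Total = flux * area * time_s
Step 3: Total = 5.9 * 0.057 * 2880.0
Step 4: Total = 968.5 umol

968.5


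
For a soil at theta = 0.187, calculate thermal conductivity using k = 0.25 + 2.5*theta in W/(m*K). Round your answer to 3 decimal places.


Step 1: k = 0.25 + 2.5 * theta
Step 2: k = 0.25 + 2.5 * 0.187
Step 3: k = 0.25 + 0.468
Step 4: k = 0.718 W/(m*K)

0.718


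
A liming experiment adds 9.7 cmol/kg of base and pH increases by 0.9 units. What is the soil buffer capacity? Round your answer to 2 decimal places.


Step 1: BC = change in base / change in pH
Step 2: BC = 9.7 / 0.9
Step 3: BC = 10.78 cmol/(kg*pH unit)

10.78
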